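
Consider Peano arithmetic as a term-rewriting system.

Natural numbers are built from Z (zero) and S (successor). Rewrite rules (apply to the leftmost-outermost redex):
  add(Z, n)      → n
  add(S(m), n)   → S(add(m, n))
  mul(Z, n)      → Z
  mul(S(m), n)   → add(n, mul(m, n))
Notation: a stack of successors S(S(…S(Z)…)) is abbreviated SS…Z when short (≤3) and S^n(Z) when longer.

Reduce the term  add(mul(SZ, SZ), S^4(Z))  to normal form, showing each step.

  start: add(mul(SZ, SZ), S^4(Z))
  step 1: add(add(SZ, mul(Z, SZ)), S^4(Z))
  step 2: add(S(add(Z, mul(Z, SZ))), S^4(Z))
  step 3: S(add(add(Z, mul(Z, SZ)), S^4(Z)))
  step 4: S(add(mul(Z, SZ), S^4(Z)))
  step 5: S(add(Z, S^4(Z)))
  step 6: S^5(Z)

Answer: normal form = S^5(Z)  (in 6 steps)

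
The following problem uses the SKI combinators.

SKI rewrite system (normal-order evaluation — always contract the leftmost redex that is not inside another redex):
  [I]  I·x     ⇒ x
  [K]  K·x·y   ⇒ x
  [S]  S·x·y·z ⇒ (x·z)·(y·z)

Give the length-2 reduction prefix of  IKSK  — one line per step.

  start: IKSK
  step 1: KSK
  step 2: S

Answer: after 2 steps: S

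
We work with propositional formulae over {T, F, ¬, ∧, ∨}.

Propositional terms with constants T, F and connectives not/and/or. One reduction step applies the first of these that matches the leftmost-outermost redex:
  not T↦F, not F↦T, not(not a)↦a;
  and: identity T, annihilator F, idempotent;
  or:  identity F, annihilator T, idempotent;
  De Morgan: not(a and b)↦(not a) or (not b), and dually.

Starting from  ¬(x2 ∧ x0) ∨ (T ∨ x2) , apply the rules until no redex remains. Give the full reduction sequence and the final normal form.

  start: ¬(x2 ∧ x0) ∨ (T ∨ x2)
  →1  (¬x2 ∨ ¬x0) ∨ (T ∨ x2)
  →2  (¬x2 ∨ ¬x0) ∨ T
  →3  T

Answer: normal form = T  (in 3 steps)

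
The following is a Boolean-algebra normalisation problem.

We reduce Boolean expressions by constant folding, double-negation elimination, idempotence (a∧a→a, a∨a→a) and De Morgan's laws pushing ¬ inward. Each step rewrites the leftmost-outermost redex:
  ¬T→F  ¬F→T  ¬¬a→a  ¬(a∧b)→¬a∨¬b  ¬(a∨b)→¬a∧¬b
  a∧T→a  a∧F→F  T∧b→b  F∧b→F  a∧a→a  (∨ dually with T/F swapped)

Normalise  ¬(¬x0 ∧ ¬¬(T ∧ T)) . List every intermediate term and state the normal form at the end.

  start: ¬(¬x0 ∧ ¬¬(T ∧ T))
  →1  ¬¬x0 ∨ ¬¬¬(T ∧ T)
  →2  x0 ∨ ¬¬¬(T ∧ T)
  →3  x0 ∨ ¬(T ∧ T)
  →4  x0 ∨ (¬T ∨ ¬T)
  →5  x0 ∨ ¬T
  →6  x0 ∨ F
  →7  x0

Answer: normal form = x0  (in 7 steps)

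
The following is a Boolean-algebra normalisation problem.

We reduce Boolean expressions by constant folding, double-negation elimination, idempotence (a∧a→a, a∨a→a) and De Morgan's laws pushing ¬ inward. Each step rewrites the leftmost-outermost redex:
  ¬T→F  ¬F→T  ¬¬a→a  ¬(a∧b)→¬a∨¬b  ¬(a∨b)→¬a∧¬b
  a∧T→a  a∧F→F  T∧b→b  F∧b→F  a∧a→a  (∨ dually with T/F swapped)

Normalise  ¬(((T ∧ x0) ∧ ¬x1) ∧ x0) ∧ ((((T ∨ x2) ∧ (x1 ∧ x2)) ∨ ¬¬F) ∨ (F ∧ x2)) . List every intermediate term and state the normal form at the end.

Answer: normal form = ((¬x0 ∨ x1) ∨ ¬x0) ∧ (x1 ∧ x2)  (in 12 steps)

Reduction:
  start: ¬(((T ∧ x0) ∧ ¬x1) ∧ x0) ∧ ((((T ∨ x2) ∧ (x1 ∧ x2)) ∨ ¬¬F) ∨ (F ∧ x2))
  [1] (¬((T ∧ x0) ∧ ¬x1) ∨ ¬x0) ∧ ((((T ∨ x2) ∧ (x1 ∧ x2)) ∨ ¬¬F) ∨ (F ∧ x2))
  [2] ((¬(T ∧ x0) ∨ ¬¬x1) ∨ ¬x0) ∧ ((((T ∨ x2) ∧ (x1 ∧ x2)) ∨ ¬¬F) ∨ (F ∧ x2))
  [3] (((¬T ∨ ¬x0) ∨ ¬¬x1) ∨ ¬x0) ∧ ((((T ∨ x2) ∧ (x1 ∧ x2)) ∨ ¬¬F) ∨ (F ∧ x2))
  [4] (((F ∨ ¬x0) ∨ ¬¬x1) ∨ ¬x0) ∧ ((((T ∨ x2) ∧ (x1 ∧ x2)) ∨ ¬¬F) ∨ (F ∧ x2))
  [5] ((¬x0 ∨ ¬¬x1) ∨ ¬x0) ∧ ((((T ∨ x2) ∧ (x1 ∧ x2)) ∨ ¬¬F) ∨ (F ∧ x2))
  [6] ((¬x0 ∨ x1) ∨ ¬x0) ∧ ((((T ∨ x2) ∧ (x1 ∧ x2)) ∨ ¬¬F) ∨ (F ∧ x2))
  [7] ((¬x0 ∨ x1) ∨ ¬x0) ∧ (((T ∧ (x1 ∧ x2)) ∨ ¬¬F) ∨ (F ∧ x2))
  [8] ((¬x0 ∨ x1) ∨ ¬x0) ∧ (((x1 ∧ x2) ∨ ¬¬F) ∨ (F ∧ x2))
  [9] ((¬x0 ∨ x1) ∨ ¬x0) ∧ (((x1 ∧ x2) ∨ F) ∨ (F ∧ x2))
  [10] ((¬x0 ∨ x1) ∨ ¬x0) ∧ ((x1 ∧ x2) ∨ (F ∧ x2))
  [11] ((¬x0 ∨ x1) ∨ ¬x0) ∧ ((x1 ∧ x2) ∨ F)
  [12] ((¬x0 ∨ x1) ∨ ¬x0) ∧ (x1 ∧ x2)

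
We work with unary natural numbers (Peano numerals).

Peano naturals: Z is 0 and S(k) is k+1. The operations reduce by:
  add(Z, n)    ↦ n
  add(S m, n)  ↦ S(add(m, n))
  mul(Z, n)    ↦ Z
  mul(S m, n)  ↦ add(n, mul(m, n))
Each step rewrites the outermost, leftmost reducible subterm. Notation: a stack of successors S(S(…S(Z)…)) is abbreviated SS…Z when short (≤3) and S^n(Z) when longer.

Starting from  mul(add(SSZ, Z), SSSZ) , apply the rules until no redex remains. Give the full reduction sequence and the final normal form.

  start: mul(add(SSZ, Z), SSSZ)
  step 1: mul(S(add(SZ, Z)), SSSZ)
  step 2: add(SSSZ, mul(add(SZ, Z), SSSZ))
  step 3: S(add(SSZ, mul(add(SZ, Z), SSSZ)))
  step 4: S(S(add(SZ, mul(add(SZ, Z), SSSZ))))
  step 5: S(S(S(add(Z, mul(add(SZ, Z), SSSZ)))))
  step 6: S(S(S(mul(add(SZ, Z), SSSZ))))
  step 7: S(S(S(mul(S(add(Z, Z)), SSSZ))))
  step 8: S(S(S(add(SSSZ, mul(add(Z, Z), SSSZ)))))
  step 9: S(S(S(S(add(SSZ, mul(add(Z, Z), SSSZ))))))
  step 10: S(S(S(S(S(add(SZ, mul(add(Z, Z), SSSZ)))))))
  step 11: S(S(S(S(S(S(add(Z, mul(add(Z, Z), SSSZ))))))))
  step 12: S(S(S(S(S(S(mul(add(Z, Z), SSSZ)))))))
  step 13: S(S(S(S(S(S(mul(Z, SSSZ)))))))
  step 14: S^6(Z)

Answer: normal form = S^6(Z)  (in 14 steps)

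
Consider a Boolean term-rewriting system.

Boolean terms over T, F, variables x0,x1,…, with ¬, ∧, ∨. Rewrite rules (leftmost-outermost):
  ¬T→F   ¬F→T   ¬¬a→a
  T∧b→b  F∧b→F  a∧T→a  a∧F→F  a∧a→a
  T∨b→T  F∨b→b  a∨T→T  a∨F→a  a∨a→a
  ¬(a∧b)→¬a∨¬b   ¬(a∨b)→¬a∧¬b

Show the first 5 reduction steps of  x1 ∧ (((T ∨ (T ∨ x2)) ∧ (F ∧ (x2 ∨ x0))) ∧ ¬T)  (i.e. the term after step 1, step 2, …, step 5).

Answer: after 5 steps: F

Working:
  start: x1 ∧ (((T ∨ (T ∨ x2)) ∧ (F ∧ (x2 ∨ x0))) ∧ ¬T)
  [1] x1 ∧ ((T ∧ (F ∧ (x2 ∨ x0))) ∧ ¬T)
  [2] x1 ∧ ((F ∧ (x2 ∨ x0)) ∧ ¬T)
  [3] x1 ∧ (F ∧ ¬T)
  [4] x1 ∧ F
  [5] F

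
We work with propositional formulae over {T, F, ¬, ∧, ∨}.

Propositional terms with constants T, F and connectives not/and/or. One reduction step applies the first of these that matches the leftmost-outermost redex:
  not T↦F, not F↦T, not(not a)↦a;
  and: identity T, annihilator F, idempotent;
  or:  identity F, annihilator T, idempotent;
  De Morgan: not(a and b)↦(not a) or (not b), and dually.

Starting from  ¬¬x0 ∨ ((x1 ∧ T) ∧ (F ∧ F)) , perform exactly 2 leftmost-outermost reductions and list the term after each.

  start: ¬¬x0 ∨ ((x1 ∧ T) ∧ (F ∧ F))
  →1  x0 ∨ ((x1 ∧ T) ∧ (F ∧ F))
  →2  x0 ∨ (x1 ∧ (F ∧ F))

Answer: after 2 steps: x0 ∨ (x1 ∧ (F ∧ F))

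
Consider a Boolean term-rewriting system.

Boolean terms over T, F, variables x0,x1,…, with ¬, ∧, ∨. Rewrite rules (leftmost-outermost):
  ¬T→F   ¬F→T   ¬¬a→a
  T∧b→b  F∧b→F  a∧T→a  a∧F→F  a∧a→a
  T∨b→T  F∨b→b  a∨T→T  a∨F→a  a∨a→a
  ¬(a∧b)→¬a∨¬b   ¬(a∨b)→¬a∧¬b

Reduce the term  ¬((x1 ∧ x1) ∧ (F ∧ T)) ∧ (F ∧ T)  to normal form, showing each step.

Answer: normal form = F  (in 9 steps)

Derivation:
  start: ¬((x1 ∧ x1) ∧ (F ∧ T)) ∧ (F ∧ T)
  [1] (¬(x1 ∧ x1) ∨ ¬(F ∧ T)) ∧ (F ∧ T)
  [2] ((¬x1 ∨ ¬x1) ∨ ¬(F ∧ T)) ∧ (F ∧ T)
  [3] (¬x1 ∨ ¬(F ∧ T)) ∧ (F ∧ T)
  [4] (¬x1 ∨ (¬F ∨ ¬T)) ∧ (F ∧ T)
  [5] (¬x1 ∨ (T ∨ ¬T)) ∧ (F ∧ T)
  [6] (¬x1 ∨ T) ∧ (F ∧ T)
  [7] T ∧ (F ∧ T)
  [8] F ∧ T
  [9] F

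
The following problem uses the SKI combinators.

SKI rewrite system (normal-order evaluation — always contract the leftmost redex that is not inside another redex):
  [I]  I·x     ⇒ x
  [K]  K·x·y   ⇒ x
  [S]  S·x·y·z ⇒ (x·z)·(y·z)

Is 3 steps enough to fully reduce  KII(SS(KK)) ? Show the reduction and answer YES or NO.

Answer: YES — reaches normal form SS(KK) in 2 ≤ 3 steps

Working:
  start: KII(SS(KK))
  step 1: I(SS(KK))
  step 2: SS(KK)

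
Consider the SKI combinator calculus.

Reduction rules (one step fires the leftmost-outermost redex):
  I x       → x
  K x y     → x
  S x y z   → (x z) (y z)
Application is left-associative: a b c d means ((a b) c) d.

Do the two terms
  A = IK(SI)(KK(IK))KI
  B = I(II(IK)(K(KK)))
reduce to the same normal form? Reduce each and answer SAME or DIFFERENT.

Answer: DIFFERENT — A ⇓ KI, B ⇓ K(K(KK))

Working:
Term A:
  start: IK(SI)(KK(IK))KI
  step 1: K(SI)(KK(IK))KI
  step 2: SIKI
  step 3: II(KI)
  step 4: I(KI)
  step 5: KI

Term B:
  start: I(II(IK)(K(KK)))
  step 1: II(IK)(K(KK))
  step 2: I(IK)(K(KK))
  step 3: IK(K(KK))
  step 4: K(K(KK))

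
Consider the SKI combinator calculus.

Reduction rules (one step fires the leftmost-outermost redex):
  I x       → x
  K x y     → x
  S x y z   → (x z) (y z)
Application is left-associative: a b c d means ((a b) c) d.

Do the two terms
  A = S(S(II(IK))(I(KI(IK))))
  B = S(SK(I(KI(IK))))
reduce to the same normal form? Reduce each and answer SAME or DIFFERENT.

Answer: SAME — A ⇓ S(SKI), B ⇓ S(SKI)

Working:
Term A:
  start: S(S(II(IK))(I(KI(IK))))
  [1] S(S(I(IK))(I(KI(IK))))
  [2] S(S(IK)(I(KI(IK))))
  [3] S(SK(I(KI(IK))))
  [4] S(SK(KI(IK)))
  [5] S(SKI)

Term B:
  start: S(SK(I(KI(IK))))
  [1] S(SK(KI(IK)))
  [2] S(SKI)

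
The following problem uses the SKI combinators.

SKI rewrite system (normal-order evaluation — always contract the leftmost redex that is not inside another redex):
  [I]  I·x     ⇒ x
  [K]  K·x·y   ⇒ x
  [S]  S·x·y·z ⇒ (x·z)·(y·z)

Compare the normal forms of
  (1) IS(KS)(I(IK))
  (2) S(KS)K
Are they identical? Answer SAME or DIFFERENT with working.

Term A:
  start: IS(KS)(I(IK))
  →1  S(KS)(I(IK))
  →2  S(KS)(IK)
  →3  S(KS)K

Term B:
  start: S(KS)K

Answer: SAME — A ⇓ S(KS)K, B ⇓ S(KS)K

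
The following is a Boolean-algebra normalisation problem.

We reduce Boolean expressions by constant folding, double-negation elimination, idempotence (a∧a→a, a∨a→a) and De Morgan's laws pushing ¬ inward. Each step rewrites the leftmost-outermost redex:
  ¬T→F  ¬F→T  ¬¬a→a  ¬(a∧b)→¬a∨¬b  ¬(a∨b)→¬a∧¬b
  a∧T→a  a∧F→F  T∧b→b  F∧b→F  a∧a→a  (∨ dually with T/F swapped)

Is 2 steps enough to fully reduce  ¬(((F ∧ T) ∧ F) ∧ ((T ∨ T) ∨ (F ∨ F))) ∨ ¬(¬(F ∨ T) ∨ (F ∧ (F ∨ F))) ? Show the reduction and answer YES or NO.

  start: ¬(((F ∧ T) ∧ F) ∧ ((T ∨ T) ∨ (F ∨ F))) ∨ ¬(¬(F ∨ T) ∨ (F ∧ (F ∨ F)))
  →1  (¬((F ∧ T) ∧ F) ∨ ¬((T ∨ T) ∨ (F ∨ F))) ∨ ¬(¬(F ∨ T) ∨ (F ∧ (F ∨ F)))
  →2  ((¬(F ∧ T) ∨ ¬F) ∨ ¬((T ∨ T) ∨ (F ∨ F))) ∨ ¬(¬(F ∨ T) ∨ (F ∧ (F ∨ F)))

Answer: NO — after 2 steps the term is ((¬(F ∧ T) ∨ ¬F) ∨ ¬((T ∨ T) ∨ (F ∨ F))) ∨ ¬(¬(F ∨ T) ∨ (F ∧ (F ∨ F))), not yet normal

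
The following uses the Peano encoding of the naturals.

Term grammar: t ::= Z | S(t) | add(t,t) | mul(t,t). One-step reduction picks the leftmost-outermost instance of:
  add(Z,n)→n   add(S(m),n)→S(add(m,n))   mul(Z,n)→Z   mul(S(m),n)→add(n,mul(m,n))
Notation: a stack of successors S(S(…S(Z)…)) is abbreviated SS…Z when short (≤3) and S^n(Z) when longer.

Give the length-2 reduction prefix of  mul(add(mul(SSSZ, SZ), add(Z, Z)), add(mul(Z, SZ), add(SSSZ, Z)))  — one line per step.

Answer: after 2 steps: mul(add(S(add(Z, mul(SSZ, SZ))), add(Z, Z)), add(mul(Z, SZ), add(SSSZ, Z)))

Derivation:
  start: mul(add(mul(SSSZ, SZ), add(Z, Z)), add(mul(Z, SZ), add(SSSZ, Z)))
  →1  mul(add(add(SZ, mul(SSZ, SZ)), add(Z, Z)), add(mul(Z, SZ), add(SSSZ, Z)))
  →2  mul(add(S(add(Z, mul(SSZ, SZ))), add(Z, Z)), add(mul(Z, SZ), add(SSSZ, Z)))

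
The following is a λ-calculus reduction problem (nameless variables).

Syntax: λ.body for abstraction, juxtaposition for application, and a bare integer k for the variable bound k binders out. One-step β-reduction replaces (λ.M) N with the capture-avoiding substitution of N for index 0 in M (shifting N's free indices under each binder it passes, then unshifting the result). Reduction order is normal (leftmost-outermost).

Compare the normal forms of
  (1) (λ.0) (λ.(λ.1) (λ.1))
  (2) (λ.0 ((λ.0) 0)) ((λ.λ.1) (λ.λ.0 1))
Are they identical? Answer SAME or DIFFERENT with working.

Answer: DIFFERENT — A ⇓ λ.0, B ⇓ λ.λ.0 1

Reduction:
Term A:
  start: (λ.0) (λ.(λ.1) (λ.1))
  [1] λ.(λ.1) (λ.1)
  [2] λ.0

Term B:
  start: (λ.0 ((λ.0) 0)) ((λ.λ.1) (λ.λ.0 1))
  [1] (λ.λ.1) (λ.λ.0 1) ((λ.0) ((λ.λ.1) (λ.λ.0 1)))
  [2] (λ.λ.λ.0 1) ((λ.0) ((λ.λ.1) (λ.λ.0 1)))
  [3] λ.λ.0 1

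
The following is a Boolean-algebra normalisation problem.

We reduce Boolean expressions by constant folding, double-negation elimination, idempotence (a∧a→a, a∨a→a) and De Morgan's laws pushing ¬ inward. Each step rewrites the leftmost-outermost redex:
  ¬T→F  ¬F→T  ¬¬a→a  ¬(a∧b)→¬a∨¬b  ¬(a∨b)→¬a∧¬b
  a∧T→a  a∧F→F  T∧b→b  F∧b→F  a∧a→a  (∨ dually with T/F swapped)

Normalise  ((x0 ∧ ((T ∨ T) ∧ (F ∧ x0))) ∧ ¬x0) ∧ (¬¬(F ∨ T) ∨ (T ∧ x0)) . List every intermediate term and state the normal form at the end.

Answer: normal form = F  (in 6 steps)

Working:
  start: ((x0 ∧ ((T ∨ T) ∧ (F ∧ x0))) ∧ ¬x0) ∧ (¬¬(F ∨ T) ∨ (T ∧ x0))
  →1  ((x0 ∧ (T ∧ (F ∧ x0))) ∧ ¬x0) ∧ (¬¬(F ∨ T) ∨ (T ∧ x0))
  →2  ((x0 ∧ (F ∧ x0)) ∧ ¬x0) ∧ (¬¬(F ∨ T) ∨ (T ∧ x0))
  →3  ((x0 ∧ F) ∧ ¬x0) ∧ (¬¬(F ∨ T) ∨ (T ∧ x0))
  →4  (F ∧ ¬x0) ∧ (¬¬(F ∨ T) ∨ (T ∧ x0))
  →5  F ∧ (¬¬(F ∨ T) ∨ (T ∧ x0))
  →6  F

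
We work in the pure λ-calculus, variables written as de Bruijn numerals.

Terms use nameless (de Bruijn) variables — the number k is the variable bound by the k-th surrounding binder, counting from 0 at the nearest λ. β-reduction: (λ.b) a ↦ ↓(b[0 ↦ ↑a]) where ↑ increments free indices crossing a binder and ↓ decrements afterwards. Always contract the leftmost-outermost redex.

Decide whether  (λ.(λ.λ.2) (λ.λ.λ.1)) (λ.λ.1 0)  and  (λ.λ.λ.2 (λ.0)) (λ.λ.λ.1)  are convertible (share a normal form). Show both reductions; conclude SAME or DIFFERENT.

Term A:
  start: (λ.(λ.λ.2) (λ.λ.λ.1)) (λ.λ.1 0)
  →1  (λ.λ.λ.λ.1 0) (λ.λ.λ.1)
  →2  λ.λ.λ.1 0

Term B:
  start: (λ.λ.λ.2 (λ.0)) (λ.λ.λ.1)
  →1  λ.λ.(λ.λ.λ.1) (λ.0)
  →2  λ.λ.λ.λ.1

Answer: DIFFERENT — A ⇓ λ.λ.λ.1 0, B ⇓ λ.λ.λ.λ.1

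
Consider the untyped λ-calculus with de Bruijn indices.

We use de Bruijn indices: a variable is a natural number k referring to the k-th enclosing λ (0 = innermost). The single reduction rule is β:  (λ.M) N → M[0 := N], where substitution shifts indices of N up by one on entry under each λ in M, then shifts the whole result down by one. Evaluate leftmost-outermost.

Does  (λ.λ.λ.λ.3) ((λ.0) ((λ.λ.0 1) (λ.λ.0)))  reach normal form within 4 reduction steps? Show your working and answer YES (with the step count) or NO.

  start: (λ.λ.λ.λ.3) ((λ.0) ((λ.λ.0 1) (λ.λ.0)))
  [1] λ.λ.λ.(λ.0) ((λ.λ.0 1) (λ.λ.0))
  [2] λ.λ.λ.(λ.λ.0 1) (λ.λ.0)
  [3] λ.λ.λ.λ.0 (λ.λ.0)

Answer: YES — reaches normal form λ.λ.λ.λ.0 (λ.λ.0) in 3 ≤ 4 steps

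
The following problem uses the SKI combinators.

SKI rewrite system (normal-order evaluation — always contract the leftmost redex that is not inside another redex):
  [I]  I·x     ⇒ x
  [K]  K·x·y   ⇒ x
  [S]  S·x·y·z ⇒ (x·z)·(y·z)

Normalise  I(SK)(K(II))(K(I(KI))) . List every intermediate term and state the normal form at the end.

  start: I(SK)(K(II))(K(I(KI)))
  →1  SK(K(II))(K(I(KI)))
  →2  K(K(I(KI)))(K(II)(K(I(KI))))
  →3  K(I(KI))
  →4  K(KI)

Answer: normal form = K(KI)  (in 4 steps)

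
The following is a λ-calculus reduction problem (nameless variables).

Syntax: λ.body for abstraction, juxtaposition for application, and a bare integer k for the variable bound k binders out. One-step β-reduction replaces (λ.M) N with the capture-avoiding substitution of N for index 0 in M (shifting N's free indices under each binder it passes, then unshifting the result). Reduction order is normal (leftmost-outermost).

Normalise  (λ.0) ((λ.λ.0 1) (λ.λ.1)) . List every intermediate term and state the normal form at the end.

Answer: normal form = λ.0 (λ.λ.1)  (in 2 steps)

Working:
  start: (λ.0) ((λ.λ.0 1) (λ.λ.1))
  →1  (λ.λ.0 1) (λ.λ.1)
  →2  λ.0 (λ.λ.1)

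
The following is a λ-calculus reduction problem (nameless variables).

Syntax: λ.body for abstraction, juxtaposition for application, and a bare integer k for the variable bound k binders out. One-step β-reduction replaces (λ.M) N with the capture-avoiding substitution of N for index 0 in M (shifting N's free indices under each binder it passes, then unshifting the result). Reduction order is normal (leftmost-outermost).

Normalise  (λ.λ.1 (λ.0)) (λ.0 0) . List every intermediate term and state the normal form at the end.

  start: (λ.λ.1 (λ.0)) (λ.0 0)
  →1  λ.(λ.0 0) (λ.0)
  →2  λ.(λ.0) (λ.0)
  →3  λ.λ.0

Answer: normal form = λ.λ.0  (in 3 steps)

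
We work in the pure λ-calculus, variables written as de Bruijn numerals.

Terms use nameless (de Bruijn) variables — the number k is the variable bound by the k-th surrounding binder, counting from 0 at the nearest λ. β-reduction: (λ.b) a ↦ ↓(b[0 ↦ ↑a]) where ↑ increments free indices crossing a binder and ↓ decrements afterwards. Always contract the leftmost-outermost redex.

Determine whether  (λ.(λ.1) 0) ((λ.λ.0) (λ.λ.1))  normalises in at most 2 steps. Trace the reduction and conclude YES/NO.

  start: (λ.(λ.1) 0) ((λ.λ.0) (λ.λ.1))
  step 1: (λ.(λ.λ.0) (λ.λ.1)) ((λ.λ.0) (λ.λ.1))
  step 2: (λ.λ.0) (λ.λ.1)

Answer: NO — after 2 steps the term is (λ.λ.0) (λ.λ.1), not yet normal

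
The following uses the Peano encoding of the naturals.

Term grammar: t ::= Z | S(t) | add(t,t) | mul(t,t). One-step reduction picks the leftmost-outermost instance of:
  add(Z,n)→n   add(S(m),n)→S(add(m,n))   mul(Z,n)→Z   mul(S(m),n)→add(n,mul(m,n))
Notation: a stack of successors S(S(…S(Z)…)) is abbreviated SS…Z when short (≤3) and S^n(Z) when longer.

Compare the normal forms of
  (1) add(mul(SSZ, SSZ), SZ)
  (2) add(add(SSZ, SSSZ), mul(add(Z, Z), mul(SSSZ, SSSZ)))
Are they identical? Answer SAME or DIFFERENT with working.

Answer: SAME — A ⇓ S^5(Z), B ⇓ S^5(Z)

Derivation:
Term A:
  start: add(mul(SSZ, SSZ), SZ)
  →1  add(add(SSZ, mul(SZ, SSZ)), SZ)
  →2  add(S(add(SZ, mul(SZ, SSZ))), SZ)
  →3  S(add(add(SZ, mul(SZ, SSZ)), SZ))
  →4  S(add(S(add(Z, mul(SZ, SSZ))), SZ))
  →5  S(S(add(add(Z, mul(SZ, SSZ)), SZ)))
  →6  S(S(add(mul(SZ, SSZ), SZ)))
  →7  S(S(add(add(SSZ, mul(Z, SSZ)), SZ)))
  →8  S(S(add(S(add(SZ, mul(Z, SSZ))), SZ)))
  →9  S(S(S(add(add(SZ, mul(Z, SSZ)), SZ))))
  →10  S(S(S(add(S(add(Z, mul(Z, SSZ))), SZ))))
  →11  S(S(S(S(add(add(Z, mul(Z, SSZ)), SZ)))))
  →12  S(S(S(S(add(mul(Z, SSZ), SZ)))))
  →13  S(S(S(S(add(Z, SZ)))))
  →14  S^5(Z)

Term B:
  start: add(add(SSZ, SSSZ), mul(add(Z, Z), mul(SSSZ, SSSZ)))
  →1  add(S(add(SZ, SSSZ)), mul(add(Z, Z), mul(SSSZ, SSSZ)))
  →2  S(add(add(SZ, SSSZ), mul(add(Z, Z), mul(SSSZ, SSSZ))))
  →3  S(add(S(add(Z, SSSZ)), mul(add(Z, Z), mul(SSSZ, SSSZ))))
  →4  S(S(add(add(Z, SSSZ), mul(add(Z, Z), mul(SSSZ, SSSZ)))))
  →5  S(S(add(SSSZ, mul(add(Z, Z), mul(SSSZ, SSSZ)))))
  →6  S(S(S(add(SSZ, mul(add(Z, Z), mul(SSSZ, SSSZ))))))
  →7  S(S(S(S(add(SZ, mul(add(Z, Z), mul(SSSZ, SSSZ)))))))
  →8  S(S(S(S(S(add(Z, mul(add(Z, Z), mul(SSSZ, SSSZ))))))))
  →9  S(S(S(S(S(mul(add(Z, Z), mul(SSSZ, SSSZ)))))))
  →10  S(S(S(S(S(mul(Z, mul(SSSZ, SSSZ)))))))
  →11  S^5(Z)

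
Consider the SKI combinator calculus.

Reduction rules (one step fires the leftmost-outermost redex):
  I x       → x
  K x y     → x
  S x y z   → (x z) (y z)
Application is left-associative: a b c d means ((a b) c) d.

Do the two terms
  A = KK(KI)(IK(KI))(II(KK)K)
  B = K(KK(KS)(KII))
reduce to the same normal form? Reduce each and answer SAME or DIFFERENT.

Term A:
  start: KK(KI)(IK(KI))(II(KK)K)
  →1  K(IK(KI))(II(KK)K)
  →2  IK(KI)
  →3  K(KI)

Term B:
  start: K(KK(KS)(KII))
  →1  K(K(KII))
  →2  K(KI)

Answer: SAME — A ⇓ K(KI), B ⇓ K(KI)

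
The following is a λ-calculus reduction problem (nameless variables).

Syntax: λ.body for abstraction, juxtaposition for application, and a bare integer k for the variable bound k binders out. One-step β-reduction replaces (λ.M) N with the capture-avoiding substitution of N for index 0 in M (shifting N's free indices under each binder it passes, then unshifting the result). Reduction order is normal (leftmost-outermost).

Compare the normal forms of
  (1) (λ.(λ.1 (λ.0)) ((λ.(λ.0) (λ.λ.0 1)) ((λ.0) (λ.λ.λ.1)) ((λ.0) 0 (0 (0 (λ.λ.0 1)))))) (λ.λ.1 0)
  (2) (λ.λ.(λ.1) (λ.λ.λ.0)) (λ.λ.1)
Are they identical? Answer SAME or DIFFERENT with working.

Answer: SAME — A ⇓ λ.0, B ⇓ λ.0

Working:
Term A:
  start: (λ.(λ.1 (λ.0)) ((λ.(λ.0) (λ.λ.0 1)) ((λ.0) (λ.λ.λ.1)) ((λ.0) 0 (0 (0 (λ.λ.0 1)))))) (λ.λ.1 0)
  [1] (λ.(λ.λ.1 0) (λ.0)) ((λ.(λ.0) (λ.λ.0 1)) ((λ.0) (λ.λ.λ.1)) ((λ.0) (λ.λ.1 0) ((λ.λ.1 0) ((λ.λ.1 0) (λ.λ.0 1)))))
  [2] (λ.λ.1 0) (λ.0)
  [3] λ.(λ.0) 0
  [4] λ.0

Term B:
  start: (λ.λ.(λ.1) (λ.λ.λ.0)) (λ.λ.1)
  [1] λ.(λ.1) (λ.λ.λ.0)
  [2] λ.0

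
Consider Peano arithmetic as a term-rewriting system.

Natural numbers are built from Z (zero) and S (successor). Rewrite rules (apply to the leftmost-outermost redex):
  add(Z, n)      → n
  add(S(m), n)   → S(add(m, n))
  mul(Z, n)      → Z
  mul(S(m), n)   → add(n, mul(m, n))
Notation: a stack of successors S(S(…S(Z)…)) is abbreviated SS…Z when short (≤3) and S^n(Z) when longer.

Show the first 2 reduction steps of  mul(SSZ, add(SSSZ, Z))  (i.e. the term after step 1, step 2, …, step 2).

  start: mul(SSZ, add(SSSZ, Z))
  step 1: add(add(SSSZ, Z), mul(SZ, add(SSSZ, Z)))
  step 2: add(S(add(SSZ, Z)), mul(SZ, add(SSSZ, Z)))

Answer: after 2 steps: add(S(add(SSZ, Z)), mul(SZ, add(SSSZ, Z)))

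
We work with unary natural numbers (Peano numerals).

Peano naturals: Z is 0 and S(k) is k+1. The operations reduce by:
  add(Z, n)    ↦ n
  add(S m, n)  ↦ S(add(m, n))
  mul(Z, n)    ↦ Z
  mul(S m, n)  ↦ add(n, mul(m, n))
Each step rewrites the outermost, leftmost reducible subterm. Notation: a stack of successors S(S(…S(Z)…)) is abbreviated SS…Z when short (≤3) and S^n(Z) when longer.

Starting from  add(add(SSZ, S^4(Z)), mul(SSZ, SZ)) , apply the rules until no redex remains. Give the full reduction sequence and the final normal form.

  start: add(add(SSZ, S^4(Z)), mul(SSZ, SZ))
  step 1: add(S(add(SZ, S^4(Z))), mul(SSZ, SZ))
  step 2: S(add(add(SZ, S^4(Z)), mul(SSZ, SZ)))
  step 3: S(add(S(add(Z, S^4(Z))), mul(SSZ, SZ)))
  step 4: S(S(add(add(Z, S^4(Z)), mul(SSZ, SZ))))
  step 5: S(S(add(S^4(Z), mul(SSZ, SZ))))
  step 6: S(S(S(add(SSSZ, mul(SSZ, SZ)))))
  step 7: S(S(S(S(add(SSZ, mul(SSZ, SZ))))))
  step 8: S(S(S(S(S(add(SZ, mul(SSZ, SZ)))))))
  step 9: S(S(S(S(S(S(add(Z, mul(SSZ, SZ))))))))
  step 10: S(S(S(S(S(S(mul(SSZ, SZ)))))))
  step 11: S(S(S(S(S(S(add(SZ, mul(SZ, SZ))))))))
  step 12: S(S(S(S(S(S(S(add(Z, mul(SZ, SZ)))))))))
  step 13: S(S(S(S(S(S(S(mul(SZ, SZ))))))))
  step 14: S(S(S(S(S(S(S(add(SZ, mul(Z, SZ)))))))))
  step 15: S(S(S(S(S(S(S(S(add(Z, mul(Z, SZ))))))))))
  step 16: S(S(S(S(S(S(S(S(mul(Z, SZ)))))))))
  step 17: S^8(Z)

Answer: normal form = S^8(Z)  (in 17 steps)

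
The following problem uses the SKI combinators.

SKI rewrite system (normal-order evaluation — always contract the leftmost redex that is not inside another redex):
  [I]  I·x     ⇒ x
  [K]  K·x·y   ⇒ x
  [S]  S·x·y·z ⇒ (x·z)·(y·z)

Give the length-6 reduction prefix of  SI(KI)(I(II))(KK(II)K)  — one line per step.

  start: SI(KI)(I(II))(KK(II)K)
  [1] I(I(II))(KI(I(II)))(KK(II)K)
  [2] I(II)(KI(I(II)))(KK(II)K)
  [3] II(KI(I(II)))(KK(II)K)
  [4] I(KI(I(II)))(KK(II)K)
  [5] KI(I(II))(KK(II)K)
  [6] I(KK(II)K)

Answer: after 6 steps: I(KK(II)K)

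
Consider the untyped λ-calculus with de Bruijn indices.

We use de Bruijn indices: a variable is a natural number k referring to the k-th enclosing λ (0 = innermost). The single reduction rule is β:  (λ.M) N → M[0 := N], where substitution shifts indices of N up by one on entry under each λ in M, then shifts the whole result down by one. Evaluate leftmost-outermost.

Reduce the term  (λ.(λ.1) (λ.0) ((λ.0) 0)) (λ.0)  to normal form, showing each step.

  start: (λ.(λ.1) (λ.0) ((λ.0) 0)) (λ.0)
  →1  (λ.λ.0) (λ.0) ((λ.0) (λ.0))
  →2  (λ.0) ((λ.0) (λ.0))
  →3  (λ.0) (λ.0)
  →4  λ.0

Answer: normal form = λ.0  (in 4 steps)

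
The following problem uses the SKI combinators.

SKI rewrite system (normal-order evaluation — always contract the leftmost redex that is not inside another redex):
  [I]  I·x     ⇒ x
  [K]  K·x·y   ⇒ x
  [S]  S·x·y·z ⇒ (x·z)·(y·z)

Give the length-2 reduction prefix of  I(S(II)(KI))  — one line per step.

  start: I(S(II)(KI))
  →1  S(II)(KI)
  →2  SI(KI)

Answer: after 2 steps: SI(KI)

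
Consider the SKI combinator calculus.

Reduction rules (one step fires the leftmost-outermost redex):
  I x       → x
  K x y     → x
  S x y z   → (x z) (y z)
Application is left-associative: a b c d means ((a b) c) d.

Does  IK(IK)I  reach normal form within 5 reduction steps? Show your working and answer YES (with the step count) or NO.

  start: IK(IK)I
  [1] K(IK)I
  [2] IK
  [3] K

Answer: YES — reaches normal form K in 3 ≤ 5 steps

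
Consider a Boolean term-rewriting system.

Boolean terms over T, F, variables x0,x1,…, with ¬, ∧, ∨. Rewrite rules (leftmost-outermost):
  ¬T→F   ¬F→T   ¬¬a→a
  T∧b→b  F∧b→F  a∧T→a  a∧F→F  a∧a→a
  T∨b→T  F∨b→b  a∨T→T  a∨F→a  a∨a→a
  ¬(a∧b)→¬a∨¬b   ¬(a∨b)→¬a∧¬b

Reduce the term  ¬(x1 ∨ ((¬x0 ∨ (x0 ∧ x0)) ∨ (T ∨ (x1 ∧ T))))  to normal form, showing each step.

  start: ¬(x1 ∨ ((¬x0 ∨ (x0 ∧ x0)) ∨ (T ∨ (x1 ∧ T))))
  →1  ¬x1 ∧ ¬((¬x0 ∨ (x0 ∧ x0)) ∨ (T ∨ (x1 ∧ T)))
  →2  ¬x1 ∧ (¬(¬x0 ∨ (x0 ∧ x0)) ∧ ¬(T ∨ (x1 ∧ T)))
  →3  ¬x1 ∧ ((¬¬x0 ∧ ¬(x0 ∧ x0)) ∧ ¬(T ∨ (x1 ∧ T)))
  →4  ¬x1 ∧ ((x0 ∧ ¬(x0 ∧ x0)) ∧ ¬(T ∨ (x1 ∧ T)))
  →5  ¬x1 ∧ ((x0 ∧ (¬x0 ∨ ¬x0)) ∧ ¬(T ∨ (x1 ∧ T)))
  →6  ¬x1 ∧ ((x0 ∧ ¬x0) ∧ ¬(T ∨ (x1 ∧ T)))
  →7  ¬x1 ∧ ((x0 ∧ ¬x0) ∧ (¬T ∧ ¬(x1 ∧ T)))
  →8  ¬x1 ∧ ((x0 ∧ ¬x0) ∧ (F ∧ ¬(x1 ∧ T)))
  →9  ¬x1 ∧ ((x0 ∧ ¬x0) ∧ F)
  →10  ¬x1 ∧ F
  →11  F

Answer: normal form = F  (in 11 steps)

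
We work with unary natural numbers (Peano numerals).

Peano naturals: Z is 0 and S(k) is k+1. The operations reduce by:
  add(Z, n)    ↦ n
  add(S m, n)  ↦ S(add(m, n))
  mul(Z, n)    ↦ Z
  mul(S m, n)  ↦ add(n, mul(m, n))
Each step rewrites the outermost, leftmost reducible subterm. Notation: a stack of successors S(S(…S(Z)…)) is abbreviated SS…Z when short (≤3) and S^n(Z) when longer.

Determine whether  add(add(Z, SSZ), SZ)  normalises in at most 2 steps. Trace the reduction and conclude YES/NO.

  start: add(add(Z, SSZ), SZ)
  [1] add(SSZ, SZ)
  [2] S(add(SZ, SZ))

Answer: NO — after 2 steps the term is S(add(SZ, SZ)), not yet normal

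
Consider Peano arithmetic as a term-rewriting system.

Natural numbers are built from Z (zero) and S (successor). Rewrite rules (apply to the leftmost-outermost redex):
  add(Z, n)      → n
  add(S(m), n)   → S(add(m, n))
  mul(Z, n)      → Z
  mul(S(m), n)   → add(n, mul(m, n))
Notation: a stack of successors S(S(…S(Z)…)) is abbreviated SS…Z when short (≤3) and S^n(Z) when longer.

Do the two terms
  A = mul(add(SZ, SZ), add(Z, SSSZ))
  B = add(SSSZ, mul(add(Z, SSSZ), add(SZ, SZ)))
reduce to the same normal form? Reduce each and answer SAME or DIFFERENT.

Answer: DIFFERENT — A ⇓ S^6(Z), B ⇓ S^9(Z)

Derivation:
Term A:
  start: mul(add(SZ, SZ), add(Z, SSSZ))
  [1] mul(S(add(Z, SZ)), add(Z, SSSZ))
  [2] add(add(Z, SSSZ), mul(add(Z, SZ), add(Z, SSSZ)))
  [3] add(SSSZ, mul(add(Z, SZ), add(Z, SSSZ)))
  [4] S(add(SSZ, mul(add(Z, SZ), add(Z, SSSZ))))
  [5] S(S(add(SZ, mul(add(Z, SZ), add(Z, SSSZ)))))
  [6] S(S(S(add(Z, mul(add(Z, SZ), add(Z, SSSZ))))))
  [7] S(S(S(mul(add(Z, SZ), add(Z, SSSZ)))))
  [8] S(S(S(mul(SZ, add(Z, SSSZ)))))
  [9] S(S(S(add(add(Z, SSSZ), mul(Z, add(Z, SSSZ))))))
  [10] S(S(S(add(SSSZ, mul(Z, add(Z, SSSZ))))))
  [11] S(S(S(S(add(SSZ, mul(Z, add(Z, SSSZ)))))))
  [12] S(S(S(S(S(add(SZ, mul(Z, add(Z, SSSZ))))))))
  [13] S(S(S(S(S(S(add(Z, mul(Z, add(Z, SSSZ)))))))))
  [14] S(S(S(S(S(S(mul(Z, add(Z, SSSZ))))))))
  [15] S^6(Z)

Term B:
  start: add(SSSZ, mul(add(Z, SSSZ), add(SZ, SZ)))
  [1] S(add(SSZ, mul(add(Z, SSSZ), add(SZ, SZ))))
  [2] S(S(add(SZ, mul(add(Z, SSSZ), add(SZ, SZ)))))
  [3] S(S(S(add(Z, mul(add(Z, SSSZ), add(SZ, SZ))))))
  [4] S(S(S(mul(add(Z, SSSZ), add(SZ, SZ)))))
  [5] S(S(S(mul(SSSZ, add(SZ, SZ)))))
  [6] S(S(S(add(add(SZ, SZ), mul(SSZ, add(SZ, SZ))))))
  [7] S(S(S(add(S(add(Z, SZ)), mul(SSZ, add(SZ, SZ))))))
  [8] S(S(S(S(add(add(Z, SZ), mul(SSZ, add(SZ, SZ)))))))
  [9] S(S(S(S(add(SZ, mul(SSZ, add(SZ, SZ)))))))
  [10] S(S(S(S(S(add(Z, mul(SSZ, add(SZ, SZ))))))))
  [11] S(S(S(S(S(mul(SSZ, add(SZ, SZ)))))))
  [12] S(S(S(S(S(add(add(SZ, SZ), mul(SZ, add(SZ, SZ))))))))
  [13] S(S(S(S(S(add(S(add(Z, SZ)), mul(SZ, add(SZ, SZ))))))))
  [14] S(S(S(S(S(S(add(add(Z, SZ), mul(SZ, add(SZ, SZ)))))))))
  [15] S(S(S(S(S(S(add(SZ, mul(SZ, add(SZ, SZ)))))))))
  [16] S(S(S(S(S(S(S(add(Z, mul(SZ, add(SZ, SZ))))))))))
  [17] S(S(S(S(S(S(S(mul(SZ, add(SZ, SZ)))))))))
  [18] S(S(S(S(S(S(S(add(add(SZ, SZ), mul(Z, add(SZ, SZ))))))))))
  [19] S(S(S(S(S(S(S(add(S(add(Z, SZ)), mul(Z, add(SZ, SZ))))))))))
  [20] S(S(S(S(S(S(S(S(add(add(Z, SZ), mul(Z, add(SZ, SZ)))))))))))
  [21] S(S(S(S(S(S(S(S(add(SZ, mul(Z, add(SZ, SZ)))))))))))
  [22] S(S(S(S(S(S(S(S(S(add(Z, mul(Z, add(SZ, SZ))))))))))))
  [23] S(S(S(S(S(S(S(S(S(mul(Z, add(SZ, SZ)))))))))))
  [24] S^9(Z)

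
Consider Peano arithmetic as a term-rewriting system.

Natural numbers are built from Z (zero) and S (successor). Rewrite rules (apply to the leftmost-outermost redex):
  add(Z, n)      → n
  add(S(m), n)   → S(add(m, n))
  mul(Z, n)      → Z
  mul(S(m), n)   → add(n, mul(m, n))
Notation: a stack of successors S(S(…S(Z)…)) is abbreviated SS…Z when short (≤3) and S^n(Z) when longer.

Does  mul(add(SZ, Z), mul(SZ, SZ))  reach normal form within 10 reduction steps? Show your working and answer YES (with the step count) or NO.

Answer: YES — reaches normal form SZ in 10 ≤ 10 steps

Reduction:
  start: mul(add(SZ, Z), mul(SZ, SZ))
  →1  mul(S(add(Z, Z)), mul(SZ, SZ))
  →2  add(mul(SZ, SZ), mul(add(Z, Z), mul(SZ, SZ)))
  →3  add(add(SZ, mul(Z, SZ)), mul(add(Z, Z), mul(SZ, SZ)))
  →4  add(S(add(Z, mul(Z, SZ))), mul(add(Z, Z), mul(SZ, SZ)))
  →5  S(add(add(Z, mul(Z, SZ)), mul(add(Z, Z), mul(SZ, SZ))))
  →6  S(add(mul(Z, SZ), mul(add(Z, Z), mul(SZ, SZ))))
  →7  S(add(Z, mul(add(Z, Z), mul(SZ, SZ))))
  →8  S(mul(add(Z, Z), mul(SZ, SZ)))
  →9  S(mul(Z, mul(SZ, SZ)))
  →10  SZ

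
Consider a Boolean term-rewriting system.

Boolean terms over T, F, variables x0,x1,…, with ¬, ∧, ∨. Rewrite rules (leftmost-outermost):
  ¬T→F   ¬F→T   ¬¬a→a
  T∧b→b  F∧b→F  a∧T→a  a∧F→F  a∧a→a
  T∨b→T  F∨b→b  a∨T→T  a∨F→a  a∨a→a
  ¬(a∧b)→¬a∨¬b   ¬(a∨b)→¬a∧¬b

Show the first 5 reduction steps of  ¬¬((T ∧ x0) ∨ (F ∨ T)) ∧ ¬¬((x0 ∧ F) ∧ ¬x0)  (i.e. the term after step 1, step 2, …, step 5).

Answer: after 5 steps: ¬¬((x0 ∧ F) ∧ ¬x0)

Working:
  start: ¬¬((T ∧ x0) ∨ (F ∨ T)) ∧ ¬¬((x0 ∧ F) ∧ ¬x0)
  step 1: ((T ∧ x0) ∨ (F ∨ T)) ∧ ¬¬((x0 ∧ F) ∧ ¬x0)
  step 2: (x0 ∨ (F ∨ T)) ∧ ¬¬((x0 ∧ F) ∧ ¬x0)
  step 3: (x0 ∨ T) ∧ ¬¬((x0 ∧ F) ∧ ¬x0)
  step 4: T ∧ ¬¬((x0 ∧ F) ∧ ¬x0)
  step 5: ¬¬((x0 ∧ F) ∧ ¬x0)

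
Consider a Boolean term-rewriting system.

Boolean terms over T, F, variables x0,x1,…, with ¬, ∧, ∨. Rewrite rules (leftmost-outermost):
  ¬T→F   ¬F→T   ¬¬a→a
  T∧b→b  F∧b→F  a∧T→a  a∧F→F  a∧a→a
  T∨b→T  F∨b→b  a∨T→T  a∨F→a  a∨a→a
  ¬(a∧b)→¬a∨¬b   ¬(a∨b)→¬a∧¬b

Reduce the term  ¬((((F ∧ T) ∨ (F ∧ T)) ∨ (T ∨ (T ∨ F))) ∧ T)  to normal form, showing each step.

  start: ¬((((F ∧ T) ∨ (F ∧ T)) ∨ (T ∨ (T ∨ F))) ∧ T)
  step 1: ¬(((F ∧ T) ∨ (F ∧ T)) ∨ (T ∨ (T ∨ F))) ∨ ¬T
  step 2: (¬((F ∧ T) ∨ (F ∧ T)) ∧ ¬(T ∨ (T ∨ F))) ∨ ¬T
  step 3: ((¬(F ∧ T) ∧ ¬(F ∧ T)) ∧ ¬(T ∨ (T ∨ F))) ∨ ¬T
  step 4: (¬(F ∧ T) ∧ ¬(T ∨ (T ∨ F))) ∨ ¬T
  step 5: ((¬F ∨ ¬T) ∧ ¬(T ∨ (T ∨ F))) ∨ ¬T
  step 6: ((T ∨ ¬T) ∧ ¬(T ∨ (T ∨ F))) ∨ ¬T
  step 7: (T ∧ ¬(T ∨ (T ∨ F))) ∨ ¬T
  step 8: ¬(T ∨ (T ∨ F)) ∨ ¬T
  step 9: (¬T ∧ ¬(T ∨ F)) ∨ ¬T
  step 10: (F ∧ ¬(T ∨ F)) ∨ ¬T
  step 11: F ∨ ¬T
  step 12: ¬T
  step 13: F

Answer: normal form = F  (in 13 steps)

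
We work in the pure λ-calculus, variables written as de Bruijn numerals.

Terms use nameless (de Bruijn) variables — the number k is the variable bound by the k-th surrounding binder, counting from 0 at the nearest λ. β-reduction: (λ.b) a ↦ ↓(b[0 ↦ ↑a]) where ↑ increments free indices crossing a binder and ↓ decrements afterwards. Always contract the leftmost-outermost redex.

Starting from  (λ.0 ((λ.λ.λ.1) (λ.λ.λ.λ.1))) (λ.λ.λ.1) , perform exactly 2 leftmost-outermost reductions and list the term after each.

Answer: after 2 steps: λ.λ.1

Working:
  start: (λ.0 ((λ.λ.λ.1) (λ.λ.λ.λ.1))) (λ.λ.λ.1)
  →1  (λ.λ.λ.1) ((λ.λ.λ.1) (λ.λ.λ.λ.1))
  →2  λ.λ.1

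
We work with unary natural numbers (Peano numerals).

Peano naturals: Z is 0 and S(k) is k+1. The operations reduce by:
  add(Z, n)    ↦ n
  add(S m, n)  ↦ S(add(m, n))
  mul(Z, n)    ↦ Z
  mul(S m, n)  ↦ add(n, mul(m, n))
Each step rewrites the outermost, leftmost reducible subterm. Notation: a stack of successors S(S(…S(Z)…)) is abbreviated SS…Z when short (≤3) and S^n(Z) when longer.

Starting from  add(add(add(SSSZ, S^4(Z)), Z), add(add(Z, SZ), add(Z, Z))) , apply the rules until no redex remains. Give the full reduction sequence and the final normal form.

  start: add(add(add(SSSZ, S^4(Z)), Z), add(add(Z, SZ), add(Z, Z)))
  [1] add(add(S(add(SSZ, S^4(Z))), Z), add(add(Z, SZ), add(Z, Z)))
  [2] add(S(add(add(SSZ, S^4(Z)), Z)), add(add(Z, SZ), add(Z, Z)))
  [3] S(add(add(add(SSZ, S^4(Z)), Z), add(add(Z, SZ), add(Z, Z))))
  [4] S(add(add(S(add(SZ, S^4(Z))), Z), add(add(Z, SZ), add(Z, Z))))
  [5] S(add(S(add(add(SZ, S^4(Z)), Z)), add(add(Z, SZ), add(Z, Z))))
  [6] S(S(add(add(add(SZ, S^4(Z)), Z), add(add(Z, SZ), add(Z, Z)))))
  [7] S(S(add(add(S(add(Z, S^4(Z))), Z), add(add(Z, SZ), add(Z, Z)))))
  [8] S(S(add(S(add(add(Z, S^4(Z)), Z)), add(add(Z, SZ), add(Z, Z)))))
  [9] S(S(S(add(add(add(Z, S^4(Z)), Z), add(add(Z, SZ), add(Z, Z))))))
  [10] S(S(S(add(add(S^4(Z), Z), add(add(Z, SZ), add(Z, Z))))))
  [11] S(S(S(add(S(add(SSSZ, Z)), add(add(Z, SZ), add(Z, Z))))))
  [12] S(S(S(S(add(add(SSSZ, Z), add(add(Z, SZ), add(Z, Z)))))))
  [13] S(S(S(S(add(S(add(SSZ, Z)), add(add(Z, SZ), add(Z, Z)))))))
  [14] S(S(S(S(S(add(add(SSZ, Z), add(add(Z, SZ), add(Z, Z))))))))
  [15] S(S(S(S(S(add(S(add(SZ, Z)), add(add(Z, SZ), add(Z, Z))))))))
  [16] S(S(S(S(S(S(add(add(SZ, Z), add(add(Z, SZ), add(Z, Z)))))))))
  [17] S(S(S(S(S(S(add(S(add(Z, Z)), add(add(Z, SZ), add(Z, Z)))))))))
  [18] S(S(S(S(S(S(S(add(add(Z, Z), add(add(Z, SZ), add(Z, Z))))))))))
  [19] S(S(S(S(S(S(S(add(Z, add(add(Z, SZ), add(Z, Z))))))))))
  [20] S(S(S(S(S(S(S(add(add(Z, SZ), add(Z, Z)))))))))
  [21] S(S(S(S(S(S(S(add(SZ, add(Z, Z)))))))))
  [22] S(S(S(S(S(S(S(S(add(Z, add(Z, Z))))))))))
  [23] S(S(S(S(S(S(S(S(add(Z, Z)))))))))
  [24] S^8(Z)

Answer: normal form = S^8(Z)  (in 24 steps)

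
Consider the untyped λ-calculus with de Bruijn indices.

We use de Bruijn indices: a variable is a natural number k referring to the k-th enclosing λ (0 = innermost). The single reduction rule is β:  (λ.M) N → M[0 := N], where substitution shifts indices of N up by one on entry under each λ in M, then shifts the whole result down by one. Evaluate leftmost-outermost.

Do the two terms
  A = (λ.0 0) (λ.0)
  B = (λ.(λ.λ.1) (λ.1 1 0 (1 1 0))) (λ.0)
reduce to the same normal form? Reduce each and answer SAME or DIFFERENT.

Answer: DIFFERENT — A ⇓ λ.0, B ⇓ λ.λ.0 0

Derivation:
Term A:
  start: (λ.0 0) (λ.0)
  [1] (λ.0) (λ.0)
  [2] λ.0

Term B:
  start: (λ.(λ.λ.1) (λ.1 1 0 (1 1 0))) (λ.0)
  [1] (λ.λ.1) (λ.(λ.0) (λ.0) 0 ((λ.0) (λ.0) 0))
  [2] λ.λ.(λ.0) (λ.0) 0 ((λ.0) (λ.0) 0)
  [3] λ.λ.(λ.0) 0 ((λ.0) (λ.0) 0)
  [4] λ.λ.0 ((λ.0) (λ.0) 0)
  [5] λ.λ.0 ((λ.0) 0)
  [6] λ.λ.0 0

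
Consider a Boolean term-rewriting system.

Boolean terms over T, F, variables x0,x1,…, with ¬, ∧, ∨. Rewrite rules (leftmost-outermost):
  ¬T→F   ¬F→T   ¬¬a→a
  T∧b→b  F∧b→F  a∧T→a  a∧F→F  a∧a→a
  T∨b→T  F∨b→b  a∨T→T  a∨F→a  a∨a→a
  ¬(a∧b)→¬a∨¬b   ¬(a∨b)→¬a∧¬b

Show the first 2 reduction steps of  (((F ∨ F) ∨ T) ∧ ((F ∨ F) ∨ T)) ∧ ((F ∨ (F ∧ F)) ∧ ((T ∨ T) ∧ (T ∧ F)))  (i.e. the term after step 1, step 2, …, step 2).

Answer: after 2 steps: T ∧ ((F ∨ (F ∧ F)) ∧ ((T ∨ T) ∧ (T ∧ F)))

Derivation:
  start: (((F ∨ F) ∨ T) ∧ ((F ∨ F) ∨ T)) ∧ ((F ∨ (F ∧ F)) ∧ ((T ∨ T) ∧ (T ∧ F)))
  [1] ((F ∨ F) ∨ T) ∧ ((F ∨ (F ∧ F)) ∧ ((T ∨ T) ∧ (T ∧ F)))
  [2] T ∧ ((F ∨ (F ∧ F)) ∧ ((T ∨ T) ∧ (T ∧ F)))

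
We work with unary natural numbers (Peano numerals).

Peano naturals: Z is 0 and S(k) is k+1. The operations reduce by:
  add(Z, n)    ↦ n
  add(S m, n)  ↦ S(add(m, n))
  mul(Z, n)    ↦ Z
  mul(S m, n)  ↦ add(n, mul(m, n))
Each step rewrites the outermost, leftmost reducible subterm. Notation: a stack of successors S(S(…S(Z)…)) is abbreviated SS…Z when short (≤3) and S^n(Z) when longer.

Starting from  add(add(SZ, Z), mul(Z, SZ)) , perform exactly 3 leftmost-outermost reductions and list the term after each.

  start: add(add(SZ, Z), mul(Z, SZ))
  →1  add(S(add(Z, Z)), mul(Z, SZ))
  →2  S(add(add(Z, Z), mul(Z, SZ)))
  →3  S(add(Z, mul(Z, SZ)))

Answer: after 3 steps: S(add(Z, mul(Z, SZ)))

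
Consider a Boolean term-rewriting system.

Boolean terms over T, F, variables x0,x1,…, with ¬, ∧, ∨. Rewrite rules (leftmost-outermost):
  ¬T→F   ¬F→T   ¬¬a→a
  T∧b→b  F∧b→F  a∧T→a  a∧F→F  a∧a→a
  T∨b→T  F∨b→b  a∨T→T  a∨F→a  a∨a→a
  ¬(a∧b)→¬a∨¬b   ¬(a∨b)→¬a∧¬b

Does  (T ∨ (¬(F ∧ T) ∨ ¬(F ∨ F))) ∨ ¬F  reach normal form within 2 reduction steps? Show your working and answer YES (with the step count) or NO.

Answer: YES — reaches normal form T in 2 ≤ 2 steps

Reduction:
  start: (T ∨ (¬(F ∧ T) ∨ ¬(F ∨ F))) ∨ ¬F
  step 1: T ∨ ¬F
  step 2: T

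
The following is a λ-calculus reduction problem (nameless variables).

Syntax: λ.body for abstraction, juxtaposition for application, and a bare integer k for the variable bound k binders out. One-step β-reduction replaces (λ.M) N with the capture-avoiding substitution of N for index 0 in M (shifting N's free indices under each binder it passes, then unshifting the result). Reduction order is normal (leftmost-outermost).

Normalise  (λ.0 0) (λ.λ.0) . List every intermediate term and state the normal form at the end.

  start: (λ.0 0) (λ.λ.0)
  [1] (λ.λ.0) (λ.λ.0)
  [2] λ.0

Answer: normal form = λ.0  (in 2 steps)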